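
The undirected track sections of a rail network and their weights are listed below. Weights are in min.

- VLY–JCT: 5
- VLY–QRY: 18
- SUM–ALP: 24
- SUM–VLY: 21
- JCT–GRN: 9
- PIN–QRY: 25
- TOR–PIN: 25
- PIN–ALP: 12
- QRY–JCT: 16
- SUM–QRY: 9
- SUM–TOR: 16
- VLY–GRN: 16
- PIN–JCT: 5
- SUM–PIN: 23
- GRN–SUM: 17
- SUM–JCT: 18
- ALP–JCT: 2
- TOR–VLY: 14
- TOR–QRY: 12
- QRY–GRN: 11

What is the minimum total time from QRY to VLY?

Candidate routes:
QRY - GRN - JCT - VLY: 11+9+5 = 25
QRY - VLY: 18 = 18
QRY - JCT - VLY: 16+5 = 21
The minimum is 18 min via QRY - VLY.

18 min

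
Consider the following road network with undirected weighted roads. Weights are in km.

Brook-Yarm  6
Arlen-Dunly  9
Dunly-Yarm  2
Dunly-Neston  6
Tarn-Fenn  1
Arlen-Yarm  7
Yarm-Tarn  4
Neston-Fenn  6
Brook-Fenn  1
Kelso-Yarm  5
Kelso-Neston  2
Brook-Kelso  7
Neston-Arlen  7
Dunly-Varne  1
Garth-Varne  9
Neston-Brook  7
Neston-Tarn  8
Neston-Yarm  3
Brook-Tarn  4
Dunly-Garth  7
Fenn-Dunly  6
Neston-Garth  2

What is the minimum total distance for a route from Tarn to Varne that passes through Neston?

13 km

Shortest Tarn→Neston: Tarn → Fenn → Neston = 7
Best Neston to Varne: Neston → Yarm → Dunly → Varne costing 6
Total via Neston: 7 + 6 = 13 km.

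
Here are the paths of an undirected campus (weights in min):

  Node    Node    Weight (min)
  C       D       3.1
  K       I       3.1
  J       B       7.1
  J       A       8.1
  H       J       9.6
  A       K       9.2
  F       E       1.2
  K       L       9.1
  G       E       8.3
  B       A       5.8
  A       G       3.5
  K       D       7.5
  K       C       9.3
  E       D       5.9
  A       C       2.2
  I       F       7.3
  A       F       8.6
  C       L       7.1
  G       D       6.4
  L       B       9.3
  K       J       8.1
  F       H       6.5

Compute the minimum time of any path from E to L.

16.1 min

Compare a few routes:
E → D → C → L: 5.9+3.1+7.1 = 16.1
E → F → A → C → L: 1.2+8.6+2.2+7.1 = 19.1
The minimum is 16.1 min via E → D → C → L.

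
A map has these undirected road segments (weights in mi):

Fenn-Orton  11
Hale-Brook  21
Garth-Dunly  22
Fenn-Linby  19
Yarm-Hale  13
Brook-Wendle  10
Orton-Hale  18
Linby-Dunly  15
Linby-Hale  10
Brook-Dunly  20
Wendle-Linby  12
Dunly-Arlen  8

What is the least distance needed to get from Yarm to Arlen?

46 mi

Running Dijkstra from Yarm:
Yarm: 0
Hale: 13  (via Yarm)
Linby: 23  (via Hale)
Orton: 31  (via Hale)
Brook: 34  (via Hale)
Wendle: 35  (via Linby)
Dunly: 38  (via Linby)
Fenn: 42  (via Linby)
Arlen: 46  (via Dunly)
Shortest route: Yarm–Hale–Linby–Dunly–Arlen = 46 mi.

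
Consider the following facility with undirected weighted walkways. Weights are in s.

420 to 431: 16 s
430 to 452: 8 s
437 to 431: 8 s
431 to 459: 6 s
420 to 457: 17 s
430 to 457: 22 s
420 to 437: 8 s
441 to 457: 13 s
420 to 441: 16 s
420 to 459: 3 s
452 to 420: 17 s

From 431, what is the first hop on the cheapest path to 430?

459

Enumerating some paths:
431–459–420–457–430: 6+3+17+22 = 48
431–459–420–452–430: 6+3+17+8 = 34
431–420–452–430: 16+17+8 = 41
431–437–420–452–430: 8+8+17+8 = 41
The minimum is 34 s via 431–459–420–452–430.
So from 431 the first move is to 459.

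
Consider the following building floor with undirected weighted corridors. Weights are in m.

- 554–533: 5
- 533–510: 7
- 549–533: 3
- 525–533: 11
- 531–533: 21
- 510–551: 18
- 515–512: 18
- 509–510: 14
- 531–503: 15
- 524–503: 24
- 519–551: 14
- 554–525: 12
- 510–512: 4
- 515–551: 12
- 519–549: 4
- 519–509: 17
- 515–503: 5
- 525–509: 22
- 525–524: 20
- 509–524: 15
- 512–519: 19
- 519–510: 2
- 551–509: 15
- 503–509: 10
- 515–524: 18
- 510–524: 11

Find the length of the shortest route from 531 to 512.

32 m

Compare a few routes:
531 - 533 - 549 - 519 - 510 - 512: 21+3+4+2+4 = 34
531 - 533 - 510 - 512: 21+7+4 = 32
531 - 503 - 515 - 512: 15+5+18 = 38
Cheapest is 531 - 533 - 510 - 512 at 32 m.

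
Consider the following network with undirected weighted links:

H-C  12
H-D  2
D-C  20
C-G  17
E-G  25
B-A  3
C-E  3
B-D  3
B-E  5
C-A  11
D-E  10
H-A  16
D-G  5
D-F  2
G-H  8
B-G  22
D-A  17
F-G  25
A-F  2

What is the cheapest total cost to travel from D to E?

Settle nodes by increasing distance from D:
D: 0
F: 2  (via D)
H: 2  (via D)
B: 3  (via D)
A: 4  (via F)
G: 5  (via D)
E: 8  (via B)
Shortest route: D → B → E = 8.

8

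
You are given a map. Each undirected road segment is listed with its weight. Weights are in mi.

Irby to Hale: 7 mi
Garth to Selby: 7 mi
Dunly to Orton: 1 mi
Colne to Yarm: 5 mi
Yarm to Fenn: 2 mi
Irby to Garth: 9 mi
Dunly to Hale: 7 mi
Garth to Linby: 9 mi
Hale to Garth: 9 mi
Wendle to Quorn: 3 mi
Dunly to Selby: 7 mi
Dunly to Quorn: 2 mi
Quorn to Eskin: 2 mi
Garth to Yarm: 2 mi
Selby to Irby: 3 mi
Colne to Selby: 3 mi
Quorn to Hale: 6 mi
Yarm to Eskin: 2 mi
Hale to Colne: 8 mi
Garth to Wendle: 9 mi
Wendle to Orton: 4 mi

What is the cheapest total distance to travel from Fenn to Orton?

9 mi

Enumerating some paths:
Fenn - Yarm - Eskin - Quorn - Wendle - Orton: 2+2+2+3+4 = 13
Fenn - Yarm - Garth - Wendle - Orton: 2+2+9+4 = 17
Fenn - Yarm - Eskin - Quorn - Dunly - Orton: 2+2+2+2+1 = 9
The minimum is 9 mi via Fenn - Yarm - Eskin - Quorn - Dunly - Orton.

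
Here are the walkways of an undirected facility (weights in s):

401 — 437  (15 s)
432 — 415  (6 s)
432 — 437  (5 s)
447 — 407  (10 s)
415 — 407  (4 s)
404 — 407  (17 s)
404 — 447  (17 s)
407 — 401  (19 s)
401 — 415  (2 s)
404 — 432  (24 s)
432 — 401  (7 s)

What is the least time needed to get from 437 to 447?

Compare a few routes:
437–432–401–415–407–447: 5+7+2+4+10 = 28
437–432–415–407–447: 5+6+4+10 = 25
Cheapest is 437–432–415–407–447 at 25 s.

25 s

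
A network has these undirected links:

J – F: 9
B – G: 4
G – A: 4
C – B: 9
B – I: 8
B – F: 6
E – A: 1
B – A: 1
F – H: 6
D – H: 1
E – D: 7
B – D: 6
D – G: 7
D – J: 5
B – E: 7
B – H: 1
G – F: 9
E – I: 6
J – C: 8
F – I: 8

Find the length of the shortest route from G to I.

Settle nodes by increasing distance from G:
G: 0
A: 4  (via G)
B: 4  (via G)
E: 5  (via A)
H: 5  (via B)
D: 6  (via H)
F: 9  (via G)
I: 11  (via E)
Shortest route: G → A → E → I = 11.

11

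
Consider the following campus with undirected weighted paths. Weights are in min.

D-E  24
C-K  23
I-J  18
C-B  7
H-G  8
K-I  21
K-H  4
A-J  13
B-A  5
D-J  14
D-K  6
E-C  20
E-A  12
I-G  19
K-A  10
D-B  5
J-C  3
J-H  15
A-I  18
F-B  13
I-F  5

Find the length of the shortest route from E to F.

30 min

Enumerating some paths:
E - A - I - F: 12+18+5 = 35
E - A - B - F: 12+5+13 = 30
E - C - B - F: 20+7+13 = 40
E - D - B - F: 24+5+13 = 42
The minimum is 30 min via E - A - B - F.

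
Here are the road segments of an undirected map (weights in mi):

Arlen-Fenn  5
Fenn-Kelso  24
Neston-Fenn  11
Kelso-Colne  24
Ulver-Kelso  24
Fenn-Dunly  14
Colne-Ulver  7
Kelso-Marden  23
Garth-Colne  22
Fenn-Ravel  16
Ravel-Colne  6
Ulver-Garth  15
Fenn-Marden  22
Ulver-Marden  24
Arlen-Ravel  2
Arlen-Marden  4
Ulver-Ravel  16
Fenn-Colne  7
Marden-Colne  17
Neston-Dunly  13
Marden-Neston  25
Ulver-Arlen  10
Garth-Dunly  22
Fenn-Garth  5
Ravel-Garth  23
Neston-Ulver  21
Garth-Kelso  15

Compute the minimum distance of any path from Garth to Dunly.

19 mi

Running Dijkstra from Garth:
Garth: 0
Fenn: 5  (via Garth)
Arlen: 10  (via Fenn)
Colne: 12  (via Fenn)
Ravel: 12  (via Arlen)
Marden: 14  (via Arlen)
Kelso: 15  (via Garth)
Ulver: 15  (via Garth)
Neston: 16  (via Fenn)
Dunly: 19  (via Fenn)
Shortest route: Garth → Fenn → Dunly = 19 mi.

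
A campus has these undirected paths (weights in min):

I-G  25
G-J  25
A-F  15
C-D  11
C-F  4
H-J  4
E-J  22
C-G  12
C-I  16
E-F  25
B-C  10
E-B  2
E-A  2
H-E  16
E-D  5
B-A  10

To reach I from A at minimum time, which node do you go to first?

E

Compare a few routes:
A → E → D → C → I: 2+5+11+16 = 34
A → E → B → C → I: 2+2+10+16 = 30
A → F → C → I: 15+4+16 = 35
The minimum is 30 min via A → E → B → C → I.
So from A the first move is to E.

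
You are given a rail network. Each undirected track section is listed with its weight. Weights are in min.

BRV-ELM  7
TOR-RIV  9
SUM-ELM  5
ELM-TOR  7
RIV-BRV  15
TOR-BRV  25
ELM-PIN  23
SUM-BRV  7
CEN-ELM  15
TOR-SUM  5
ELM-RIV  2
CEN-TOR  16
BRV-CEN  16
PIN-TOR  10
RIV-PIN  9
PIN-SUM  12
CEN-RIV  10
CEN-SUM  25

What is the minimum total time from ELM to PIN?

11 min

Shortest distances from ELM:
ELM: 0
RIV: 2  (via ELM)
SUM: 5  (via ELM)
TOR: 7  (via ELM)
BRV: 7  (via ELM)
PIN: 11  (via RIV)
Shortest route: ELM–RIV–PIN = 11 min.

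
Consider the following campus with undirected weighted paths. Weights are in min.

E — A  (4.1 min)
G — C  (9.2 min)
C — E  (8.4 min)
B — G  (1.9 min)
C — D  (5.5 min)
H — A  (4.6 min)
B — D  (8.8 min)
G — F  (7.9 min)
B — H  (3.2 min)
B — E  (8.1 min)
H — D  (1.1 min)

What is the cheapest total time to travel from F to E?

Running Dijkstra from F:
F: 0
G: 7.9  (via F)
B: 9.8  (via G)
H: 13  (via B)
D: 14.1  (via H)
C: 17.1  (via G)
A: 17.6  (via H)
E: 17.9  (via B)
Shortest route: F → G → B → E = 17.9 min.

17.9 min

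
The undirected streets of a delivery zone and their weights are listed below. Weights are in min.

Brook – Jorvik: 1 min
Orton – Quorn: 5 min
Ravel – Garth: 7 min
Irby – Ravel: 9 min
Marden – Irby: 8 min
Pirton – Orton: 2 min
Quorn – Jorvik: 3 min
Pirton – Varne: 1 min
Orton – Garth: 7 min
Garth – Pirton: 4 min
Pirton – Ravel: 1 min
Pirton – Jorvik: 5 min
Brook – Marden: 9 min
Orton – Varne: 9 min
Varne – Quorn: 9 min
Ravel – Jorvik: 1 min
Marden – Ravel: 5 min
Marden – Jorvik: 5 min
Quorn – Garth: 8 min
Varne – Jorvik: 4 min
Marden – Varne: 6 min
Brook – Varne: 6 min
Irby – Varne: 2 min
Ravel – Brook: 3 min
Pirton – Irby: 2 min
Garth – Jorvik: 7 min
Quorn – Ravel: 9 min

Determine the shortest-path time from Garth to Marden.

10 min

Candidate routes:
Garth - Jorvik - Marden: 7+5 = 12
Garth - Pirton - Varne - Marden: 4+1+6 = 11
Garth - Pirton - Ravel - Jorvik - Marden: 4+1+1+5 = 11
Garth - Pirton - Ravel - Marden: 4+1+5 = 10
Cheapest is Garth - Pirton - Ravel - Marden at 10 min.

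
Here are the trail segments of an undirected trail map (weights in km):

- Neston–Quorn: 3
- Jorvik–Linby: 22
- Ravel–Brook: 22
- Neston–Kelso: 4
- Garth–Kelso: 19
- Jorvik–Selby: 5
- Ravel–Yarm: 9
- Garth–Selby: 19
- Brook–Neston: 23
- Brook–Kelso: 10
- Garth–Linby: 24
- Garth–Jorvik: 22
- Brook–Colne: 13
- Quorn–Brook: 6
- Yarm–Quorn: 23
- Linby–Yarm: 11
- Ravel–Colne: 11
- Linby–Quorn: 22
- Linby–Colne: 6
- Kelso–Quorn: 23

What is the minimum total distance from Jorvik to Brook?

Shortest distances from Jorvik:
Jorvik: 0
Selby: 5  (via Jorvik)
Linby: 22  (via Jorvik)
Garth: 22  (via Jorvik)
Colne: 28  (via Linby)
Yarm: 33  (via Linby)
Ravel: 39  (via Colne)
Brook: 41  (via Colne)
Shortest route: Jorvik → Linby → Colne → Brook = 41 km.

41 km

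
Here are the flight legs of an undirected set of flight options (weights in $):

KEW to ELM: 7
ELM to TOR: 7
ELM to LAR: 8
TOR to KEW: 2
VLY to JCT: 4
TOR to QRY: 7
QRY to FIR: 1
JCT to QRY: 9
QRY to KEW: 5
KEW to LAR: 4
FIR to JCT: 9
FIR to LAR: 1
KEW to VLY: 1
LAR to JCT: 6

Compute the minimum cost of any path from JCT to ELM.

Compare a few routes:
JCT - VLY - KEW - TOR - ELM: 4+1+2+7 = 14
JCT - VLY - KEW - ELM: 4+1+7 = 12
Cheapest is JCT - VLY - KEW - ELM at $12.

$12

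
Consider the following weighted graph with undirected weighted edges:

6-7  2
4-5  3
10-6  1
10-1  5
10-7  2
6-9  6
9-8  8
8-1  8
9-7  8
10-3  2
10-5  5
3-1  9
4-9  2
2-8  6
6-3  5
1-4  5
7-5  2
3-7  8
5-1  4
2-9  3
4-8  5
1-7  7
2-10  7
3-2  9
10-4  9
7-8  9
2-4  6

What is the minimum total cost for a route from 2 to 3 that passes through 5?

14

Best 2 to 5: 2 → 9 → 4 → 5 costing 8
Best 5 to 3: 5 → 7 → 10 → 3 costing 6
Total via 5: 8 + 6 = 14.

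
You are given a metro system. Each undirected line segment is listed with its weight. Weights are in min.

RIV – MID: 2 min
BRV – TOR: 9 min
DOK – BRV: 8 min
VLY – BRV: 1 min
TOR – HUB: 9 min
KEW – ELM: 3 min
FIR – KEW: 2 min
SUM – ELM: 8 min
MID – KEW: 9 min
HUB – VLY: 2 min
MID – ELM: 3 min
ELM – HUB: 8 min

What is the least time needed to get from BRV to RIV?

Shortest distances from BRV:
BRV: 0
VLY: 1  (via BRV)
HUB: 3  (via VLY)
DOK: 8  (via BRV)
TOR: 9  (via BRV)
ELM: 11  (via HUB)
MID: 14  (via ELM)
KEW: 14  (via ELM)
FIR: 16  (via KEW)
RIV: 16  (via MID)
Shortest route: BRV–VLY–HUB–ELM–MID–RIV = 16 min.

16 min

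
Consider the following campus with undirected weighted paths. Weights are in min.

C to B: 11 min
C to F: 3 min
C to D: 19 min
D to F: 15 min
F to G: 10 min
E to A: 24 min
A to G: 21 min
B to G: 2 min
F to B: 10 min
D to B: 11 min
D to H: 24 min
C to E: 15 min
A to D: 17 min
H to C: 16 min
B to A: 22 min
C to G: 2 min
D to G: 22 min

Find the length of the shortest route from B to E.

Settle nodes by increasing distance from B:
B: 0
G: 2  (via B)
C: 4  (via G)
F: 7  (via C)
D: 11  (via B)
E: 19  (via C)
Shortest route: B → G → C → E = 19 min.

19 min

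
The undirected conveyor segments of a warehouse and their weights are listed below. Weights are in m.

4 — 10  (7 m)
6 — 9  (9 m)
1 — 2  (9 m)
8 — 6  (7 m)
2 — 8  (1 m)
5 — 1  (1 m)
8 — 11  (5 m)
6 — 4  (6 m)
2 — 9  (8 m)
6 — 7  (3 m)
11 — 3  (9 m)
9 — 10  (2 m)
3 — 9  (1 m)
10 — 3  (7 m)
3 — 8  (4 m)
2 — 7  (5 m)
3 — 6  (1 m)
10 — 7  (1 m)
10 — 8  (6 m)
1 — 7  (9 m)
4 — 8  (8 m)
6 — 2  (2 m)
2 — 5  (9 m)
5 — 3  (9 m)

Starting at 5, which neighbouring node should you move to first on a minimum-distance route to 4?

3

Enumerating some paths:
5 - 2 - 6 - 4: 9+2+6 = 17
5 - 3 - 6 - 4: 9+1+6 = 16
The minimum is 16 m via 5 - 3 - 6 - 4.
So from 5 the first move is to 3.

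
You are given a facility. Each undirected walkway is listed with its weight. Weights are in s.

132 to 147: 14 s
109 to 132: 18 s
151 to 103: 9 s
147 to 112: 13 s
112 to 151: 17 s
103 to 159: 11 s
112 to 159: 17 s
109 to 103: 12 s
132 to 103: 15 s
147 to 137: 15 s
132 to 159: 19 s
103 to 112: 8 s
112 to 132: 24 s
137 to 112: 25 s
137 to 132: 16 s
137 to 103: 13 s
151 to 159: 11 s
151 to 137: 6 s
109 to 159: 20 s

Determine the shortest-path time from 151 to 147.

21 s

Enumerating some paths:
151 - 103 - 112 - 147: 9+8+13 = 30
151 - 137 - 147: 6+15 = 21
151 - 112 - 147: 17+13 = 30
Cheapest is 151 - 137 - 147 at 21 s.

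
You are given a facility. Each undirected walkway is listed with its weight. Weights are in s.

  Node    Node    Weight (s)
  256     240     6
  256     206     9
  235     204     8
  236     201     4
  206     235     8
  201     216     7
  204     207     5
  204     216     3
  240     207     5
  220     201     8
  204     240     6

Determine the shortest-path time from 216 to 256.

15 s

Compare a few routes:
216 - 204 - 207 - 240 - 256: 3+5+5+6 = 19
216 - 204 - 240 - 256: 3+6+6 = 15
216 - 204 - 235 - 206 - 256: 3+8+8+9 = 28
The minimum is 15 s via 216 - 204 - 240 - 256.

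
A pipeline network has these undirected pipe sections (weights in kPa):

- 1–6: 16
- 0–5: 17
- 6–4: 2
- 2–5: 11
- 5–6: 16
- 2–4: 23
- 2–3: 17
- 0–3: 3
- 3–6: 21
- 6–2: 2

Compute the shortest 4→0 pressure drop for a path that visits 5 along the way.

32 kPa

Shortest 4→5: 4–6–2–5 = 15
Shortest 5→0: 5–0 = 17
Total via 5: 15 + 17 = 32 kPa.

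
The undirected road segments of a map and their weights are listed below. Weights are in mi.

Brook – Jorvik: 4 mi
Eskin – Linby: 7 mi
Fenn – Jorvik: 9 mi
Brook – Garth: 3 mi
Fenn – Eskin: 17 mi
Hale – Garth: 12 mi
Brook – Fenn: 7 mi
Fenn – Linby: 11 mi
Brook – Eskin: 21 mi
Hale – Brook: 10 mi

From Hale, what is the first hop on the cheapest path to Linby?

Brook

Candidate routes:
Hale → Garth → Brook → Fenn → Linby: 12+3+7+11 = 33
Hale → Brook → Fenn → Linby: 10+7+11 = 28
The minimum is 28 mi via Hale → Brook → Fenn → Linby.
So from Hale the first move is to Brook.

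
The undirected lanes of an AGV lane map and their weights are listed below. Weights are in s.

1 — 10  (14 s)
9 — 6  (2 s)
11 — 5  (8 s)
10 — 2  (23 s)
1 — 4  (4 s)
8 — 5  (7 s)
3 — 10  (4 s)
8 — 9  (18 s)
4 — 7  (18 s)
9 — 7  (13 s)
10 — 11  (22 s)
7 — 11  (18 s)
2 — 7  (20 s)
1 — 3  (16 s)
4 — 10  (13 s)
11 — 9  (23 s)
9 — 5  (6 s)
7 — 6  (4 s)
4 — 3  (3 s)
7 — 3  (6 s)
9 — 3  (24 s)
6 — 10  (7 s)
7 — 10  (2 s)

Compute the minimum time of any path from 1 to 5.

25 s

Candidate routes:
1 → 4 → 3 → 10 → 6 → 9 → 5: 4+3+4+7+2+6 = 26
1 → 10 → 7 → 6 → 9 → 5: 14+2+4+2+6 = 28
1 → 4 → 3 → 7 → 6 → 9 → 5: 4+3+6+4+2+6 = 25
The minimum is 25 s via 1 → 4 → 3 → 7 → 6 → 9 → 5.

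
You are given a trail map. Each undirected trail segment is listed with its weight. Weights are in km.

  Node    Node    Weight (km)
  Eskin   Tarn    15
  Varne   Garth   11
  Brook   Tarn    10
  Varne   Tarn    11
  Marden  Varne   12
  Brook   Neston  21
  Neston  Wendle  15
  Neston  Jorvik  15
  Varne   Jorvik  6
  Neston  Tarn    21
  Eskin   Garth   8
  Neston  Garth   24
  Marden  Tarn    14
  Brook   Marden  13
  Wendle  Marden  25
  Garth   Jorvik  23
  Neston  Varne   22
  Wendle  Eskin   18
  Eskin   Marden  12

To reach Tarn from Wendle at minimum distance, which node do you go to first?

Candidate routes:
Wendle → Eskin → Tarn: 18+15 = 33
Wendle → Neston → Tarn: 15+21 = 36
Wendle → Marden → Tarn: 25+14 = 39
Wendle → Eskin → Marden → Tarn: 18+12+14 = 44
The minimum is 33 km via Wendle → Eskin → Tarn.
So from Wendle the first move is to Eskin.

Eskin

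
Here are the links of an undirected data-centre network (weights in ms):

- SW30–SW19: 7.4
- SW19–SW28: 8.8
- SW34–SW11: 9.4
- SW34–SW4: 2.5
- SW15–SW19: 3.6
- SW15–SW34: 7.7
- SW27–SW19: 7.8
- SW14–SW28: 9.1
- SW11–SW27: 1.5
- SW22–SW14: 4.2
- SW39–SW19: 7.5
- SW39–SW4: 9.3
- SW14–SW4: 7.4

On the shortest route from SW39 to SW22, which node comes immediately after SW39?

Enumerating some paths:
SW39–SW19–SW15–SW34–SW4–SW14–SW22: 7.5+3.6+7.7+2.5+7.4+4.2 = 32.9
SW39–SW19–SW28–SW14–SW22: 7.5+8.8+9.1+4.2 = 29.6
SW39–SW4–SW14–SW22: 9.3+7.4+4.2 = 20.9
Cheapest is SW39–SW4–SW14–SW22 at 20.9 ms.
So from SW39 the first move is to SW4.

SW4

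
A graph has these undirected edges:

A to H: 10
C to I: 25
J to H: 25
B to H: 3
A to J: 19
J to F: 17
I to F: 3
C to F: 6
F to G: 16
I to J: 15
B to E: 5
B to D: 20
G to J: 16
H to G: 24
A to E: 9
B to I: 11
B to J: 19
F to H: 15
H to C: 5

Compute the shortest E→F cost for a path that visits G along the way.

Shortest E→G: E → B → H → G = 32
Best G to F: G → F costing 16
Total via G: 32 + 16 = 48.

48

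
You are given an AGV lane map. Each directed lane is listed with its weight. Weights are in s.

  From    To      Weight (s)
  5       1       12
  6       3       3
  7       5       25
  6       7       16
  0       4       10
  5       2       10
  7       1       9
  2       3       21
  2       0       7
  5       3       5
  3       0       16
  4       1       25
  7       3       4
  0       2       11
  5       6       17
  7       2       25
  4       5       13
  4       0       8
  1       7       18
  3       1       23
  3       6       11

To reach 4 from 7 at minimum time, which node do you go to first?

3

Candidate routes:
7–3–0–4: 4+16+10 = 30
7–2–0–4: 25+7+10 = 42
The minimum is 30 s via 7–3–0–4.
So from 7 the first move is to 3.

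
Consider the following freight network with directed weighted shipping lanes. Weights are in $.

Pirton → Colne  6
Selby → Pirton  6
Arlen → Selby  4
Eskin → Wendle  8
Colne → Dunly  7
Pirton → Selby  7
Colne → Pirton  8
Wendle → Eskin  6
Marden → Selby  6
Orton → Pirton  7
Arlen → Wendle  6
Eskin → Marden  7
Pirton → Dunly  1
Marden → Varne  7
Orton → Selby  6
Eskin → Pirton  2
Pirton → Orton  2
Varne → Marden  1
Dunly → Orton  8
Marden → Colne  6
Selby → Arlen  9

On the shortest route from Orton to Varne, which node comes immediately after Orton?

Selby

Compare a few routes:
Orton - Pirton - Selby - Arlen - Wendle - Eskin - Marden - Varne: 7+7+9+6+6+7+7 = 49
Orton - Selby - Arlen - Wendle - Eskin - Marden - Varne: 6+9+6+6+7+7 = 41
Cheapest is Orton - Selby - Arlen - Wendle - Eskin - Marden - Varne at $41.
So from Orton the first move is to Selby.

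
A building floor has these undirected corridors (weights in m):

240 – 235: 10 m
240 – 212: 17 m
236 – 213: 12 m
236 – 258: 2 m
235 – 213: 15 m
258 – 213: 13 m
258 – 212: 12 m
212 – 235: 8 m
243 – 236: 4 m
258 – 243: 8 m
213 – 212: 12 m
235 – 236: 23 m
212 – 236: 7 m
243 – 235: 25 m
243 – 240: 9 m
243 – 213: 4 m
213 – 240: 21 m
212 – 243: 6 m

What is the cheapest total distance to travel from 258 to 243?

6 m

Candidate routes:
258–243: 8 = 8
258–236–243: 2+4 = 6
Cheapest is 258–236–243 at 6 m.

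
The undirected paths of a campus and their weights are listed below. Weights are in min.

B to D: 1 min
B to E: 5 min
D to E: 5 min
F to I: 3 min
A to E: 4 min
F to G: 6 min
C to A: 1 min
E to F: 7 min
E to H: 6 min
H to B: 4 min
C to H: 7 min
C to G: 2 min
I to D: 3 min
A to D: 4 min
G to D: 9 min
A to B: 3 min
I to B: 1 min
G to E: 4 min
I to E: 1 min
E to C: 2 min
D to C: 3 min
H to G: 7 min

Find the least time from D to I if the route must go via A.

8 min

Best D to A: D–A costing 4
Best A to I: A–B–I costing 4
Total via A: 4 + 4 = 8 min.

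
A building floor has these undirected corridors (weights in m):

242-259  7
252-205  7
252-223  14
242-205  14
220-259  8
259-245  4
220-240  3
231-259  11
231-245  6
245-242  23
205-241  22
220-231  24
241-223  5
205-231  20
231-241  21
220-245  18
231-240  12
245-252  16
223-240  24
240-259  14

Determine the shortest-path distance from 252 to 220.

28 m

Running Dijkstra from 252:
252: 0
205: 7  (via 252)
223: 14  (via 252)
245: 16  (via 252)
241: 19  (via 223)
259: 20  (via 245)
242: 21  (via 205)
231: 22  (via 245)
220: 28  (via 259)
Shortest route: 252–245–259–220 = 28 m.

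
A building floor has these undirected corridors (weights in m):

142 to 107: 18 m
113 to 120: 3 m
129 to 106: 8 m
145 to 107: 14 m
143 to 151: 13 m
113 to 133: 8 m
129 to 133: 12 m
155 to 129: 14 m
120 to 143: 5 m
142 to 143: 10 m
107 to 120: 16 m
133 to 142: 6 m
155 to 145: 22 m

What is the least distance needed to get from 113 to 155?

34 m

Running Dijkstra from 113:
113: 0
120: 3  (via 113)
133: 8  (via 113)
143: 8  (via 120)
142: 14  (via 133)
107: 19  (via 120)
129: 20  (via 133)
151: 21  (via 143)
106: 28  (via 129)
145: 33  (via 107)
155: 34  (via 129)
Shortest route: 113 → 133 → 129 → 155 = 34 m.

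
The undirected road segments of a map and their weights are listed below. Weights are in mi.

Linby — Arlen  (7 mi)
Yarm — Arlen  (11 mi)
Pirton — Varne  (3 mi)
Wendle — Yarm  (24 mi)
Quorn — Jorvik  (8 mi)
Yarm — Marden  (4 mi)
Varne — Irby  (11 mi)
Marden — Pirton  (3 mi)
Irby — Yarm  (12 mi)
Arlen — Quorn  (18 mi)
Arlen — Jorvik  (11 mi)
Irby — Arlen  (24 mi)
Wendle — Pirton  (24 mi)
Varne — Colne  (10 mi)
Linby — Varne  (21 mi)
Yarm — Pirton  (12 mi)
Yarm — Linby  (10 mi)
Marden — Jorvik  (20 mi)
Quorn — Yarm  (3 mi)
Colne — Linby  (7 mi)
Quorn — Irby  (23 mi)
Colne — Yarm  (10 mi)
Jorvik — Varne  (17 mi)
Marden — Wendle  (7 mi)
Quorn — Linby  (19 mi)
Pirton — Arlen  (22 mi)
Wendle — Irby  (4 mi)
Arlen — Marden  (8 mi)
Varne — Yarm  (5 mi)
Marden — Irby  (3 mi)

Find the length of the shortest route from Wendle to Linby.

Settle nodes by increasing distance from Wendle:
Wendle: 0
Irby: 4  (via Wendle)
Marden: 7  (via Wendle)
Pirton: 10  (via Marden)
Yarm: 11  (via Marden)
Varne: 13  (via Pirton)
Quorn: 14  (via Yarm)
Arlen: 15  (via Marden)
Linby: 21  (via Yarm)
Shortest route: Wendle → Marden → Yarm → Linby = 21 mi.

21 mi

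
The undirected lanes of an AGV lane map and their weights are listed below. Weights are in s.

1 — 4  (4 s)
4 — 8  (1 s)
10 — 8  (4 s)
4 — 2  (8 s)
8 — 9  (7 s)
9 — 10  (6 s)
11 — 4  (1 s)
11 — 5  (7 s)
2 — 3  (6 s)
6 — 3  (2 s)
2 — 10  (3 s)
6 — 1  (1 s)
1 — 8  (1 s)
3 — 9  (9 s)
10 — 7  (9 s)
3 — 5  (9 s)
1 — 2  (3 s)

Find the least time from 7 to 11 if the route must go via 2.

Shortest 7→2: 7 → 10 → 2 = 12
Best 2 to 11: 2 → 1 → 8 → 4 → 11 costing 6
Total via 2: 12 + 6 = 18 s.

18 s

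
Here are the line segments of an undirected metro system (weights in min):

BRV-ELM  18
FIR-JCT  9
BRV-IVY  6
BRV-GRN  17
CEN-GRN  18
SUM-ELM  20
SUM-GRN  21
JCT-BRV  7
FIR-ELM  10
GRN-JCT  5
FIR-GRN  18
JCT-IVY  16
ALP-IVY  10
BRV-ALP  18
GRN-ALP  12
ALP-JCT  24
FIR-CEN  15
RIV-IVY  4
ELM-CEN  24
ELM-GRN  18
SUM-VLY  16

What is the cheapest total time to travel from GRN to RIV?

22 min

Shortest distances from GRN:
GRN: 0
JCT: 5  (via GRN)
BRV: 12  (via JCT)
ALP: 12  (via GRN)
FIR: 14  (via JCT)
CEN: 18  (via GRN)
ELM: 18  (via GRN)
IVY: 18  (via BRV)
SUM: 21  (via GRN)
RIV: 22  (via IVY)
Shortest route: GRN → JCT → BRV → IVY → RIV = 22 min.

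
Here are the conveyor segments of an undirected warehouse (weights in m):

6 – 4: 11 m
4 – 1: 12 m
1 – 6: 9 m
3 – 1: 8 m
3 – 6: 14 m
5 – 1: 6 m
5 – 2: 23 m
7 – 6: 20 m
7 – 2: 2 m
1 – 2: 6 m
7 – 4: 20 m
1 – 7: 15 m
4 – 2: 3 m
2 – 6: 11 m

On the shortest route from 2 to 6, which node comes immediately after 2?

Compare a few routes:
2 - 1 - 6: 6+9 = 15
2 - 6: 11 = 11
2 - 7 - 6: 2+20 = 22
2 - 4 - 6: 3+11 = 14
The minimum is 11 m via 2 - 6.
So from 2 the first move is to 6.

6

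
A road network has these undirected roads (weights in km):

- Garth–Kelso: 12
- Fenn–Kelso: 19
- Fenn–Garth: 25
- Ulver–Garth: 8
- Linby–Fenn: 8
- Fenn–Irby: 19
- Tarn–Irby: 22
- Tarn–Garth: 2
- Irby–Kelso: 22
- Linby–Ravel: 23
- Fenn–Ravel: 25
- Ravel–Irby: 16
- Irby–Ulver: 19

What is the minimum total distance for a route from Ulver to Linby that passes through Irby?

Best Ulver to Irby: Ulver → Irby costing 19
Shortest Irby→Linby: Irby → Fenn → Linby = 27
Total via Irby: 19 + 27 = 46 km.

46 km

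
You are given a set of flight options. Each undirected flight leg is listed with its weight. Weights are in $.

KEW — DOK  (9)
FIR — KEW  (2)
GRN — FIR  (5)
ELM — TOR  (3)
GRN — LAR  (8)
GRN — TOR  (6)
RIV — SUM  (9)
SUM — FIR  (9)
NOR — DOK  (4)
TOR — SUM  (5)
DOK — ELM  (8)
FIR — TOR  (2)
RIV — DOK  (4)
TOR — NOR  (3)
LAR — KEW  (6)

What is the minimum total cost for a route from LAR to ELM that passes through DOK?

$23

Shortest LAR→DOK: LAR → KEW → DOK = 15
Shortest DOK→ELM: DOK → ELM = 8
Total via DOK: 15 + 8 = $23.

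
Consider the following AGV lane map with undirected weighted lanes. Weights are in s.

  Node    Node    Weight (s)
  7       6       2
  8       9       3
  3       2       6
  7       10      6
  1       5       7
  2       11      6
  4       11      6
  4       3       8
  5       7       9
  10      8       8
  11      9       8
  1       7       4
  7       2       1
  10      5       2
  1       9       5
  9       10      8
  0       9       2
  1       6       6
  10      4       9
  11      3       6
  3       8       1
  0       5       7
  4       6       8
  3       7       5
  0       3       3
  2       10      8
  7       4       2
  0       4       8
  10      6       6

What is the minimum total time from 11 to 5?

Running Dijkstra from 11:
11: 0
2: 6  (via 11)
3: 6  (via 11)
4: 6  (via 11)
7: 7  (via 2)
8: 7  (via 3)
9: 8  (via 11)
0: 9  (via 3)
6: 9  (via 7)
1: 11  (via 7)
10: 13  (via 7)
5: 15  (via 10)
Shortest route: 11 → 2 → 7 → 10 → 5 = 15 s.

15 s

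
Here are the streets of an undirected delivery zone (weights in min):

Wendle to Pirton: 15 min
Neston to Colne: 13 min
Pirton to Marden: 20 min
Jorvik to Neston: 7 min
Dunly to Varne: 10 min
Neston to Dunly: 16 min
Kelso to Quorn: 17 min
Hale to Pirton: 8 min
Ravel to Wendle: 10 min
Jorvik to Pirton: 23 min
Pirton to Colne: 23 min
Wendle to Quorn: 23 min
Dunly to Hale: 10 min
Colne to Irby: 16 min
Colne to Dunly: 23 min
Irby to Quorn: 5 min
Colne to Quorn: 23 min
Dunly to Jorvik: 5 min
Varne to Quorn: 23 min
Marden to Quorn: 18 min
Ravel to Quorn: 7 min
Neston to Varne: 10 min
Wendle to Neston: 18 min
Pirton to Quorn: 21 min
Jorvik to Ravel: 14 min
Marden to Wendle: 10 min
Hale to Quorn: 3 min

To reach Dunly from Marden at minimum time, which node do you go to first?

Quorn

Candidate routes:
Marden–Quorn–Hale–Dunly: 18+3+10 = 31
Marden–Pirton–Hale–Dunly: 20+8+10 = 38
The minimum is 31 min via Marden–Quorn–Hale–Dunly.
So from Marden the first move is to Quorn.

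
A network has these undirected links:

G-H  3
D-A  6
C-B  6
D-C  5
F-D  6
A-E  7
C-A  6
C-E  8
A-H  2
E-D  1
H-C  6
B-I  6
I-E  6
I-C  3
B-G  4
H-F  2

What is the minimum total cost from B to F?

9

Running Dijkstra from B:
B: 0
G: 4  (via B)
C: 6  (via B)
I: 6  (via B)
H: 7  (via G)
A: 9  (via H)
F: 9  (via H)
Shortest route: B → G → H → F = 9.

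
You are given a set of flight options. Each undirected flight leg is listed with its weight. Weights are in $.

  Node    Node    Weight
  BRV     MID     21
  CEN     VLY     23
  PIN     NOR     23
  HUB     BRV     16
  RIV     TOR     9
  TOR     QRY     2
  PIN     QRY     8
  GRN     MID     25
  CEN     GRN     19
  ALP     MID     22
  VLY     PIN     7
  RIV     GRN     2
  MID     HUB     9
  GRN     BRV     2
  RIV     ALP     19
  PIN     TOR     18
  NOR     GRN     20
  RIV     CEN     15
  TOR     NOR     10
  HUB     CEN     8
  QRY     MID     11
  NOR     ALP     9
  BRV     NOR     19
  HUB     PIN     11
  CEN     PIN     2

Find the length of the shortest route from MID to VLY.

Running Dijkstra from MID:
MID: 0
HUB: 9  (via MID)
QRY: 11  (via MID)
TOR: 13  (via QRY)
CEN: 17  (via HUB)
PIN: 19  (via QRY)
BRV: 21  (via MID)
RIV: 22  (via TOR)
ALP: 22  (via MID)
NOR: 23  (via TOR)
GRN: 23  (via BRV)
VLY: 26  (via PIN)
Shortest route: MID → QRY → PIN → VLY = $26.

$26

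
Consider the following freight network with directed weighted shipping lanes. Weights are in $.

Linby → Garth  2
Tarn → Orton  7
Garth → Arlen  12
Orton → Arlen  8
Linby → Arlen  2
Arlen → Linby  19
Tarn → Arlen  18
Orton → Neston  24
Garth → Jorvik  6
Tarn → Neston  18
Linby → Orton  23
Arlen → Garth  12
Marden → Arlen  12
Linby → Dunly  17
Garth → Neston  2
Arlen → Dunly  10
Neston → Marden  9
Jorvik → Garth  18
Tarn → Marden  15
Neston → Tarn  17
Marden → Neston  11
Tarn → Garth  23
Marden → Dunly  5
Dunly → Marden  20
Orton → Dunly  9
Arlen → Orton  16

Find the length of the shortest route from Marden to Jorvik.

$30

Candidate routes:
Marden → Arlen → Linby → Garth → Jorvik: 12+19+2+6 = 39
Marden → Neston → Tarn → Garth → Jorvik: 11+17+23+6 = 57
Marden → Arlen → Garth → Jorvik: 12+12+6 = 30
The minimum is $30 via Marden → Arlen → Garth → Jorvik.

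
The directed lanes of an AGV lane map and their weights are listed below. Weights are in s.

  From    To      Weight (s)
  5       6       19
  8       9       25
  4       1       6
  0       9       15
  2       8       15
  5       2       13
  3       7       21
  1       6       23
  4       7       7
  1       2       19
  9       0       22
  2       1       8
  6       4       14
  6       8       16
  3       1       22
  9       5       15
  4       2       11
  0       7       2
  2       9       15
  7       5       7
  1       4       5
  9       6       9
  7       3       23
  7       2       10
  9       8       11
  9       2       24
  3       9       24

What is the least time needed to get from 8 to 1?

54 s

Candidate routes:
8 - 9 - 2 - 1: 25+24+8 = 57
8 - 9 - 5 - 2 - 1: 25+15+13+8 = 61
8 - 9 - 6 - 4 - 1: 25+9+14+6 = 54
The minimum is 54 s via 8 - 9 - 6 - 4 - 1.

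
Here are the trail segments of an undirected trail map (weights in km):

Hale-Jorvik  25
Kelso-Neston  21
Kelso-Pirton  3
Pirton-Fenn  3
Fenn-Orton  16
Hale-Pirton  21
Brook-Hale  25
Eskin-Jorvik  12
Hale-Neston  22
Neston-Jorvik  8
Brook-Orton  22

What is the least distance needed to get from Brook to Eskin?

62 km

Candidate routes:
Brook → Hale → Neston → Jorvik → Eskin: 25+22+8+12 = 67
Brook → Orton → Fenn → Pirton → Kelso → Neston → Jorvik → Eskin: 22+16+3+3+21+8+12 = 85
Brook → Hale → Pirton → Kelso → Neston → Jorvik → Eskin: 25+21+3+21+8+12 = 90
Brook → Hale → Jorvik → Eskin: 25+25+12 = 62
Cheapest is Brook → Hale → Jorvik → Eskin at 62 km.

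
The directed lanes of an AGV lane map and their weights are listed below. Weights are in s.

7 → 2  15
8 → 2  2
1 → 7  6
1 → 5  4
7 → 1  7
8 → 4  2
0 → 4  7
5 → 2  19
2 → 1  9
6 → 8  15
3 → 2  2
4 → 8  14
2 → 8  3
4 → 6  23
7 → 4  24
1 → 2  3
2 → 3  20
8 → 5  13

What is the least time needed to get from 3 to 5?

15 s

Candidate routes:
3 - 2 - 1 - 5: 2+9+4 = 15
3 - 2 - 8 - 5: 2+3+13 = 18
The minimum is 15 s via 3 - 2 - 1 - 5.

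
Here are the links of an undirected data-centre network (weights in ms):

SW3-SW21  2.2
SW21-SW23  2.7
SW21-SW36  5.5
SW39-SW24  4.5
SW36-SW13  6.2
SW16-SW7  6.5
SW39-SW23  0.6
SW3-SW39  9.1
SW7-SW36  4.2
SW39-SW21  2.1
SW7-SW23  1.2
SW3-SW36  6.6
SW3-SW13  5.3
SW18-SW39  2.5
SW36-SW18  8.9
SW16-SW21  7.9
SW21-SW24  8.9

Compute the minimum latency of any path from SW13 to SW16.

Running Dijkstra from SW13:
SW13: 0
SW3: 5.3  (via SW13)
SW36: 6.2  (via SW13)
SW21: 7.5  (via SW3)
SW39: 9.6  (via SW21)
SW23: 10.2  (via SW21)
SW7: 10.4  (via SW36)
SW18: 12.1  (via SW39)
SW24: 14.1  (via SW39)
SW16: 15.4  (via SW21)
Shortest route: SW13 → SW3 → SW21 → SW16 = 15.4 ms.

15.4 ms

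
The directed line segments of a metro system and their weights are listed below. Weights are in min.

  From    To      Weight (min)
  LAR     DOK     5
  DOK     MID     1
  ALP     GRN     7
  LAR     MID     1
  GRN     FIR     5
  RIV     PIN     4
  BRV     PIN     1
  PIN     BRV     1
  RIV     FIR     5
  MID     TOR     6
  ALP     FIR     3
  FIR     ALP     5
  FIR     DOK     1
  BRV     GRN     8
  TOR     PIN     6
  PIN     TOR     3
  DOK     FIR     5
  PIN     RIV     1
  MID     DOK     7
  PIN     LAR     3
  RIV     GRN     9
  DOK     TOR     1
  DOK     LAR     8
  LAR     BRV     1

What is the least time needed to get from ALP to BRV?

Shortest distances from ALP:
ALP: 0
FIR: 3  (via ALP)
DOK: 4  (via FIR)
MID: 5  (via DOK)
TOR: 5  (via DOK)
GRN: 7  (via ALP)
PIN: 11  (via TOR)
BRV: 12  (via PIN)
Shortest route: ALP–FIR–DOK–TOR–PIN–BRV = 12 min.

12 min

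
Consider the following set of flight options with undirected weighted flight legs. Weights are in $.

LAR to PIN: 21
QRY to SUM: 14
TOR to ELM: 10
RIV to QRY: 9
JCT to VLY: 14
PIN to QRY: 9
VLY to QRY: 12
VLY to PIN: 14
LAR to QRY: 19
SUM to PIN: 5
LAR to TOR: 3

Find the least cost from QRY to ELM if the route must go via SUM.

Shortest QRY→SUM: QRY–SUM = 14
Shortest SUM→ELM: SUM–PIN–LAR–TOR–ELM = 39
Total via SUM: 14 + 39 = $53.

$53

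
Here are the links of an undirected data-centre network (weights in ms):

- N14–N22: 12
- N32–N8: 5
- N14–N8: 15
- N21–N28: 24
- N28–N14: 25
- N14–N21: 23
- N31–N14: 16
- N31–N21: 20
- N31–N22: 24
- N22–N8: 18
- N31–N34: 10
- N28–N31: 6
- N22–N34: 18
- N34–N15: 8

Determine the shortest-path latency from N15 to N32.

Compare a few routes:
N15 - N34 - N31 - N14 - N8 - N32: 8+10+16+15+5 = 54
N15 - N34 - N22 - N8 - N32: 8+18+18+5 = 49
The minimum is 49 ms via N15 - N34 - N22 - N8 - N32.

49 ms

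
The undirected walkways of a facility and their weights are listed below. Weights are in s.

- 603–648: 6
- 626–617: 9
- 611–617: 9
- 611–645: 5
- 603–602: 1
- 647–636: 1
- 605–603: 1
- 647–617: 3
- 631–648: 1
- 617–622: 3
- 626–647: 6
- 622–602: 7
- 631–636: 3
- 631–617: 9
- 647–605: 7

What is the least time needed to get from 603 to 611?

Candidate routes:
603 → 648 → 631 → 636 → 647 → 617 → 611: 6+1+3+1+3+9 = 23
603 → 648 → 631 → 617 → 611: 6+1+9+9 = 25
603 → 602 → 622 → 617 → 611: 1+7+3+9 = 20
603 → 605 → 647 → 636 → 631 → 617 → 611: 1+7+1+3+9+9 = 30
Cheapest is 603 → 602 → 622 → 617 → 611 at 20 s.

20 s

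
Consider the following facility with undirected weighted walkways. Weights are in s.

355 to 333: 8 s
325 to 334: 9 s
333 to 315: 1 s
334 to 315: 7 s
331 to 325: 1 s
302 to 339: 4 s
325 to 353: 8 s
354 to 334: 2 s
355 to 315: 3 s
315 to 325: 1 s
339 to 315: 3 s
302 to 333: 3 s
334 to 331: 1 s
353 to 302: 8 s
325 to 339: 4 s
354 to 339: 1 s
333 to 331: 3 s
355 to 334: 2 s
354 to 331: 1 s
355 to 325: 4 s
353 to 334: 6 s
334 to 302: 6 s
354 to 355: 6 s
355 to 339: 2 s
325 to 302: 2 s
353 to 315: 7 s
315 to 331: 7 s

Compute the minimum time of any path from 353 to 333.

Compare a few routes:
353 → 325 → 315 → 333: 8+1+1 = 10
353 → 315 → 333: 7+1 = 8
Cheapest is 353 → 315 → 333 at 8 s.

8 s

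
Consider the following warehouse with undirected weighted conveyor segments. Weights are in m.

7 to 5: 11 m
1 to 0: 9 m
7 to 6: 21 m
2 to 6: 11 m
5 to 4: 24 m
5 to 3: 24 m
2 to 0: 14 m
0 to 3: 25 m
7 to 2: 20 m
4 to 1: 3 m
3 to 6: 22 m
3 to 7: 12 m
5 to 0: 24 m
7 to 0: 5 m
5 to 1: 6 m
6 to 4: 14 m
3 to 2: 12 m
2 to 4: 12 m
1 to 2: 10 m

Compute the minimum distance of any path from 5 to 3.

Settle nodes by increasing distance from 5:
5: 0
1: 6  (via 5)
4: 9  (via 1)
7: 11  (via 5)
0: 15  (via 1)
2: 16  (via 1)
3: 23  (via 7)
Shortest route: 5 → 7 → 3 = 23 m.

23 m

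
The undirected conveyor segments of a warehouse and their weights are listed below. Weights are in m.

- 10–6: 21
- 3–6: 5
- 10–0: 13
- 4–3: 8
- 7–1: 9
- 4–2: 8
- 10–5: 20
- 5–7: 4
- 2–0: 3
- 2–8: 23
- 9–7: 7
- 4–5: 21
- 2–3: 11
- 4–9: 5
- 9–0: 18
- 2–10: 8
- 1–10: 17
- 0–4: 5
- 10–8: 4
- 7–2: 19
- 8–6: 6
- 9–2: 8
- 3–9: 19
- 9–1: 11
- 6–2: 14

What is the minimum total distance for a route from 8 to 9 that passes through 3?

24 m

Shortest 8→3: 8–6–3 = 11
Shortest 3→9: 3–4–9 = 13
Total via 3: 11 + 13 = 24 m.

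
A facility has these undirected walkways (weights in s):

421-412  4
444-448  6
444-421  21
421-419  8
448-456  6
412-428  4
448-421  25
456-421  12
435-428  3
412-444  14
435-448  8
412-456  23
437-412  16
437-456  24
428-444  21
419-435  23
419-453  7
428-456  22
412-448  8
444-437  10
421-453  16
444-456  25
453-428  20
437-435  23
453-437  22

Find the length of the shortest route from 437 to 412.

16 s

Shortest distances from 437:
437: 0
444: 10  (via 437)
412: 16  (via 437)
Shortest route: 437–412 = 16 s.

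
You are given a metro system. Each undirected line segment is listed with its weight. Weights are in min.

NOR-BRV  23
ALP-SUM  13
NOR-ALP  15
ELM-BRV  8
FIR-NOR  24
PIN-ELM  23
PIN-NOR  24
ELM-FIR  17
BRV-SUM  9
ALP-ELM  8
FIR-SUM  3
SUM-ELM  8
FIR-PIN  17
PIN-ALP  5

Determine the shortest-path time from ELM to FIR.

Candidate routes:
ELM → ALP → SUM → FIR: 8+13+3 = 24
ELM → FIR: 17 = 17
ELM → SUM → FIR: 8+3 = 11
ELM → BRV → SUM → FIR: 8+9+3 = 20
The minimum is 11 min via ELM → SUM → FIR.

11 min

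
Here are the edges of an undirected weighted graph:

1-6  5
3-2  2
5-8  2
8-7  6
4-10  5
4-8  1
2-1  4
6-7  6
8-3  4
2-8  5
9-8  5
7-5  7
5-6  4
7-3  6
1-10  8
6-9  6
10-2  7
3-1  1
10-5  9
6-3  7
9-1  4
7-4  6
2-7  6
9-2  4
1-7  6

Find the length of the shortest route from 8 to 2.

5

Compare a few routes:
8 - 3 - 2: 4+2 = 6
8 - 2: 5 = 5
8 - 3 - 1 - 2: 4+1+4 = 9
8 - 9 - 2: 5+4 = 9
The minimum is 5 via 8 - 2.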